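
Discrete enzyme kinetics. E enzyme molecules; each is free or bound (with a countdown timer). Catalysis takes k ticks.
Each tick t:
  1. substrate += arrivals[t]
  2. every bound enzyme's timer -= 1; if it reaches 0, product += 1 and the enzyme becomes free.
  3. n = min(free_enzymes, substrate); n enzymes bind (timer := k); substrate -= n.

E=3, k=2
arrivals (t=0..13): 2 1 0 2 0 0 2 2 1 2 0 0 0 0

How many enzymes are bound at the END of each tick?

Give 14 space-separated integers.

t=0: arr=2 -> substrate=0 bound=2 product=0
t=1: arr=1 -> substrate=0 bound=3 product=0
t=2: arr=0 -> substrate=0 bound=1 product=2
t=3: arr=2 -> substrate=0 bound=2 product=3
t=4: arr=0 -> substrate=0 bound=2 product=3
t=5: arr=0 -> substrate=0 bound=0 product=5
t=6: arr=2 -> substrate=0 bound=2 product=5
t=7: arr=2 -> substrate=1 bound=3 product=5
t=8: arr=1 -> substrate=0 bound=3 product=7
t=9: arr=2 -> substrate=1 bound=3 product=8
t=10: arr=0 -> substrate=0 bound=2 product=10
t=11: arr=0 -> substrate=0 bound=1 product=11
t=12: arr=0 -> substrate=0 bound=0 product=12
t=13: arr=0 -> substrate=0 bound=0 product=12

Answer: 2 3 1 2 2 0 2 3 3 3 2 1 0 0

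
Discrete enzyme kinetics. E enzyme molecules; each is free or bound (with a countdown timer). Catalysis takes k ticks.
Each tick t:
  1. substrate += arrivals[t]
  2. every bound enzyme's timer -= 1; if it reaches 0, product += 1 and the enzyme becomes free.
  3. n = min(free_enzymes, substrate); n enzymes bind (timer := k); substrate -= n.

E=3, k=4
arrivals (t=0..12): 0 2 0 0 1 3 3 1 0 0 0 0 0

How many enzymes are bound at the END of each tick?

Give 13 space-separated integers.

t=0: arr=0 -> substrate=0 bound=0 product=0
t=1: arr=2 -> substrate=0 bound=2 product=0
t=2: arr=0 -> substrate=0 bound=2 product=0
t=3: arr=0 -> substrate=0 bound=2 product=0
t=4: arr=1 -> substrate=0 bound=3 product=0
t=5: arr=3 -> substrate=1 bound=3 product=2
t=6: arr=3 -> substrate=4 bound=3 product=2
t=7: arr=1 -> substrate=5 bound=3 product=2
t=8: arr=0 -> substrate=4 bound=3 product=3
t=9: arr=0 -> substrate=2 bound=3 product=5
t=10: arr=0 -> substrate=2 bound=3 product=5
t=11: arr=0 -> substrate=2 bound=3 product=5
t=12: arr=0 -> substrate=1 bound=3 product=6

Answer: 0 2 2 2 3 3 3 3 3 3 3 3 3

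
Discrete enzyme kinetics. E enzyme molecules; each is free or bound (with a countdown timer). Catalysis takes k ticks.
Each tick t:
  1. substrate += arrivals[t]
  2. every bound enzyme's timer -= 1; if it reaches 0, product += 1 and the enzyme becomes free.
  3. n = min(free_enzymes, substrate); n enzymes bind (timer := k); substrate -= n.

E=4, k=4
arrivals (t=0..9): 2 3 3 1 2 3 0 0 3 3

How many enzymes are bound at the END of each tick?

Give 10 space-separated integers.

Answer: 2 4 4 4 4 4 4 4 4 4

Derivation:
t=0: arr=2 -> substrate=0 bound=2 product=0
t=1: arr=3 -> substrate=1 bound=4 product=0
t=2: arr=3 -> substrate=4 bound=4 product=0
t=3: arr=1 -> substrate=5 bound=4 product=0
t=4: arr=2 -> substrate=5 bound=4 product=2
t=5: arr=3 -> substrate=6 bound=4 product=4
t=6: arr=0 -> substrate=6 bound=4 product=4
t=7: arr=0 -> substrate=6 bound=4 product=4
t=8: arr=3 -> substrate=7 bound=4 product=6
t=9: arr=3 -> substrate=8 bound=4 product=8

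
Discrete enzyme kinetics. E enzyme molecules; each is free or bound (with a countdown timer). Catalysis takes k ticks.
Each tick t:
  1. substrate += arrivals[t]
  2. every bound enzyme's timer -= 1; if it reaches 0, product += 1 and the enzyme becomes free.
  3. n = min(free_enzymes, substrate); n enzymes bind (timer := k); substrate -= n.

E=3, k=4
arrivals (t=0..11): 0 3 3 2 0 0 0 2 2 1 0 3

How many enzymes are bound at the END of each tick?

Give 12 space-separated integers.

Answer: 0 3 3 3 3 3 3 3 3 3 3 3

Derivation:
t=0: arr=0 -> substrate=0 bound=0 product=0
t=1: arr=3 -> substrate=0 bound=3 product=0
t=2: arr=3 -> substrate=3 bound=3 product=0
t=3: arr=2 -> substrate=5 bound=3 product=0
t=4: arr=0 -> substrate=5 bound=3 product=0
t=5: arr=0 -> substrate=2 bound=3 product=3
t=6: arr=0 -> substrate=2 bound=3 product=3
t=7: arr=2 -> substrate=4 bound=3 product=3
t=8: arr=2 -> substrate=6 bound=3 product=3
t=9: arr=1 -> substrate=4 bound=3 product=6
t=10: arr=0 -> substrate=4 bound=3 product=6
t=11: arr=3 -> substrate=7 bound=3 product=6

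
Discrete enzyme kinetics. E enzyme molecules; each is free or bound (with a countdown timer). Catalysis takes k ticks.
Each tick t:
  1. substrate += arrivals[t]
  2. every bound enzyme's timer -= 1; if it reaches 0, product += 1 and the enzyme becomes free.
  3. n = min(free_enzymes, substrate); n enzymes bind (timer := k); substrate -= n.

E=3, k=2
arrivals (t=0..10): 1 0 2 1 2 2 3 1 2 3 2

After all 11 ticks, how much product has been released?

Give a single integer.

Answer: 12

Derivation:
t=0: arr=1 -> substrate=0 bound=1 product=0
t=1: arr=0 -> substrate=0 bound=1 product=0
t=2: arr=2 -> substrate=0 bound=2 product=1
t=3: arr=1 -> substrate=0 bound=3 product=1
t=4: arr=2 -> substrate=0 bound=3 product=3
t=5: arr=2 -> substrate=1 bound=3 product=4
t=6: arr=3 -> substrate=2 bound=3 product=6
t=7: arr=1 -> substrate=2 bound=3 product=7
t=8: arr=2 -> substrate=2 bound=3 product=9
t=9: arr=3 -> substrate=4 bound=3 product=10
t=10: arr=2 -> substrate=4 bound=3 product=12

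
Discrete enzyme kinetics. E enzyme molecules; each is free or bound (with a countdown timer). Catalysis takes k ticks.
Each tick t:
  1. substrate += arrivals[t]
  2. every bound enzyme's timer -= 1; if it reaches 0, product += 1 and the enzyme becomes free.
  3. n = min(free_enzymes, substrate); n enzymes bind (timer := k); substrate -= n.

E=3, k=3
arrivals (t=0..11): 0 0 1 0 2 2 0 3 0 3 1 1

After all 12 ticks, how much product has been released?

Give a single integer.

Answer: 7

Derivation:
t=0: arr=0 -> substrate=0 bound=0 product=0
t=1: arr=0 -> substrate=0 bound=0 product=0
t=2: arr=1 -> substrate=0 bound=1 product=0
t=3: arr=0 -> substrate=0 bound=1 product=0
t=4: arr=2 -> substrate=0 bound=3 product=0
t=5: arr=2 -> substrate=1 bound=3 product=1
t=6: arr=0 -> substrate=1 bound=3 product=1
t=7: arr=3 -> substrate=2 bound=3 product=3
t=8: arr=0 -> substrate=1 bound=3 product=4
t=9: arr=3 -> substrate=4 bound=3 product=4
t=10: arr=1 -> substrate=3 bound=3 product=6
t=11: arr=1 -> substrate=3 bound=3 product=7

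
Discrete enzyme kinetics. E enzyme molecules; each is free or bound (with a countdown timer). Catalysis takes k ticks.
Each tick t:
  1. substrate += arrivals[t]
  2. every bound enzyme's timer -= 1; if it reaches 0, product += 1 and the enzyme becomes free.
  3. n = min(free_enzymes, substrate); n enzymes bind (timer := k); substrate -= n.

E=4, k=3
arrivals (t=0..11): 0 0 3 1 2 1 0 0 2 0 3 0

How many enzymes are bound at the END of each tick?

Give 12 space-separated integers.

t=0: arr=0 -> substrate=0 bound=0 product=0
t=1: arr=0 -> substrate=0 bound=0 product=0
t=2: arr=3 -> substrate=0 bound=3 product=0
t=3: arr=1 -> substrate=0 bound=4 product=0
t=4: arr=2 -> substrate=2 bound=4 product=0
t=5: arr=1 -> substrate=0 bound=4 product=3
t=6: arr=0 -> substrate=0 bound=3 product=4
t=7: arr=0 -> substrate=0 bound=3 product=4
t=8: arr=2 -> substrate=0 bound=2 product=7
t=9: arr=0 -> substrate=0 bound=2 product=7
t=10: arr=3 -> substrate=1 bound=4 product=7
t=11: arr=0 -> substrate=0 bound=3 product=9

Answer: 0 0 3 4 4 4 3 3 2 2 4 3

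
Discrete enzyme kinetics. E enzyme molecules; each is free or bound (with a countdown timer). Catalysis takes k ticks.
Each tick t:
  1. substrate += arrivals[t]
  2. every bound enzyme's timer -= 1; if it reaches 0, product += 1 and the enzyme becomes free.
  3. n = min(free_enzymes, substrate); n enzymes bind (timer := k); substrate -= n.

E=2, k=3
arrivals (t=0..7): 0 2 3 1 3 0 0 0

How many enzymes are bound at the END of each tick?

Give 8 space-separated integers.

Answer: 0 2 2 2 2 2 2 2

Derivation:
t=0: arr=0 -> substrate=0 bound=0 product=0
t=1: arr=2 -> substrate=0 bound=2 product=0
t=2: arr=3 -> substrate=3 bound=2 product=0
t=3: arr=1 -> substrate=4 bound=2 product=0
t=4: arr=3 -> substrate=5 bound=2 product=2
t=5: arr=0 -> substrate=5 bound=2 product=2
t=6: arr=0 -> substrate=5 bound=2 product=2
t=7: arr=0 -> substrate=3 bound=2 product=4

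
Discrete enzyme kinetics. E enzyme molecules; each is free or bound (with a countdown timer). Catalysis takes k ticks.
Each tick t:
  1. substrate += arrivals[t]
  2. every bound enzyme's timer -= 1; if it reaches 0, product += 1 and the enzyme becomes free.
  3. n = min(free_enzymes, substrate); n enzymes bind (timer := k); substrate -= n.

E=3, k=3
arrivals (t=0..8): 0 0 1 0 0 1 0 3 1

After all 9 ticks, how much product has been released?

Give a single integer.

Answer: 2

Derivation:
t=0: arr=0 -> substrate=0 bound=0 product=0
t=1: arr=0 -> substrate=0 bound=0 product=0
t=2: arr=1 -> substrate=0 bound=1 product=0
t=3: arr=0 -> substrate=0 bound=1 product=0
t=4: arr=0 -> substrate=0 bound=1 product=0
t=5: arr=1 -> substrate=0 bound=1 product=1
t=6: arr=0 -> substrate=0 bound=1 product=1
t=7: arr=3 -> substrate=1 bound=3 product=1
t=8: arr=1 -> substrate=1 bound=3 product=2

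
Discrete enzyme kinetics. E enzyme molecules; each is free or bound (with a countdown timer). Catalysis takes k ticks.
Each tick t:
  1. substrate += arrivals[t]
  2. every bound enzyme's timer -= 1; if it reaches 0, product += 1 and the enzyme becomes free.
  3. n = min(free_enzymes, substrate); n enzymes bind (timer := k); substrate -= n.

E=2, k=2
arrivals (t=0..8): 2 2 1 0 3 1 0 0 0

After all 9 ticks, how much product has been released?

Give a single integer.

Answer: 8

Derivation:
t=0: arr=2 -> substrate=0 bound=2 product=0
t=1: arr=2 -> substrate=2 bound=2 product=0
t=2: arr=1 -> substrate=1 bound=2 product=2
t=3: arr=0 -> substrate=1 bound=2 product=2
t=4: arr=3 -> substrate=2 bound=2 product=4
t=5: arr=1 -> substrate=3 bound=2 product=4
t=6: arr=0 -> substrate=1 bound=2 product=6
t=7: arr=0 -> substrate=1 bound=2 product=6
t=8: arr=0 -> substrate=0 bound=1 product=8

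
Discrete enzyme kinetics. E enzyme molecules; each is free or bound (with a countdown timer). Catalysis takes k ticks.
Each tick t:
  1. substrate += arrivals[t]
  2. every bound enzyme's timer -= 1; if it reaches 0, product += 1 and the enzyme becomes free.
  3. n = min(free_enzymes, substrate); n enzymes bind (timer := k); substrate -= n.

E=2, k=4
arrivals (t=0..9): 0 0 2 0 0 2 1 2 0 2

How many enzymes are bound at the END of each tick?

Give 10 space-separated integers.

t=0: arr=0 -> substrate=0 bound=0 product=0
t=1: arr=0 -> substrate=0 bound=0 product=0
t=2: arr=2 -> substrate=0 bound=2 product=0
t=3: arr=0 -> substrate=0 bound=2 product=0
t=4: arr=0 -> substrate=0 bound=2 product=0
t=5: arr=2 -> substrate=2 bound=2 product=0
t=6: arr=1 -> substrate=1 bound=2 product=2
t=7: arr=2 -> substrate=3 bound=2 product=2
t=8: arr=0 -> substrate=3 bound=2 product=2
t=9: arr=2 -> substrate=5 bound=2 product=2

Answer: 0 0 2 2 2 2 2 2 2 2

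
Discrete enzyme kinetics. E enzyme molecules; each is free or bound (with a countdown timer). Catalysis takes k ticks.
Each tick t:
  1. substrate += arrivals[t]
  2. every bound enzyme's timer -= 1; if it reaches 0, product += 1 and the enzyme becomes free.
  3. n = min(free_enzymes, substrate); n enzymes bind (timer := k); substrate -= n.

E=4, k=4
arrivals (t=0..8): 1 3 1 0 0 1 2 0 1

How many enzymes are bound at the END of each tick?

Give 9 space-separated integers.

t=0: arr=1 -> substrate=0 bound=1 product=0
t=1: arr=3 -> substrate=0 bound=4 product=0
t=2: arr=1 -> substrate=1 bound=4 product=0
t=3: arr=0 -> substrate=1 bound=4 product=0
t=4: arr=0 -> substrate=0 bound=4 product=1
t=5: arr=1 -> substrate=0 bound=2 product=4
t=6: arr=2 -> substrate=0 bound=4 product=4
t=7: arr=0 -> substrate=0 bound=4 product=4
t=8: arr=1 -> substrate=0 bound=4 product=5

Answer: 1 4 4 4 4 2 4 4 4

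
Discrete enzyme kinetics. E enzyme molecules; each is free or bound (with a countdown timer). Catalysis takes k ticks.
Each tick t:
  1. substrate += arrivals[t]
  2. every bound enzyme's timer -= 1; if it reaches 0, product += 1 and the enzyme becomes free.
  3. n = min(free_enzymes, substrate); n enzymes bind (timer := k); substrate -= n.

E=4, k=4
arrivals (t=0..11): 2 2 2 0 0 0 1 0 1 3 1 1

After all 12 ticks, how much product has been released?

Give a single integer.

t=0: arr=2 -> substrate=0 bound=2 product=0
t=1: arr=2 -> substrate=0 bound=4 product=0
t=2: arr=2 -> substrate=2 bound=4 product=0
t=3: arr=0 -> substrate=2 bound=4 product=0
t=4: arr=0 -> substrate=0 bound=4 product=2
t=5: arr=0 -> substrate=0 bound=2 product=4
t=6: arr=1 -> substrate=0 bound=3 product=4
t=7: arr=0 -> substrate=0 bound=3 product=4
t=8: arr=1 -> substrate=0 bound=2 product=6
t=9: arr=3 -> substrate=1 bound=4 product=6
t=10: arr=1 -> substrate=1 bound=4 product=7
t=11: arr=1 -> substrate=2 bound=4 product=7

Answer: 7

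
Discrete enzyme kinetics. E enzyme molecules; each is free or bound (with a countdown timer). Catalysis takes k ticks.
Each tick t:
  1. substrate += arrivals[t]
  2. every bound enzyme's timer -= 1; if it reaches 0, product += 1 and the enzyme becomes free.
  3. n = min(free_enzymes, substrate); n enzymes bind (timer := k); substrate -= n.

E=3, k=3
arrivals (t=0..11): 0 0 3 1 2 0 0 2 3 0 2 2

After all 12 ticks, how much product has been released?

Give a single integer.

t=0: arr=0 -> substrate=0 bound=0 product=0
t=1: arr=0 -> substrate=0 bound=0 product=0
t=2: arr=3 -> substrate=0 bound=3 product=0
t=3: arr=1 -> substrate=1 bound=3 product=0
t=4: arr=2 -> substrate=3 bound=3 product=0
t=5: arr=0 -> substrate=0 bound=3 product=3
t=6: arr=0 -> substrate=0 bound=3 product=3
t=7: arr=2 -> substrate=2 bound=3 product=3
t=8: arr=3 -> substrate=2 bound=3 product=6
t=9: arr=0 -> substrate=2 bound=3 product=6
t=10: arr=2 -> substrate=4 bound=3 product=6
t=11: arr=2 -> substrate=3 bound=3 product=9

Answer: 9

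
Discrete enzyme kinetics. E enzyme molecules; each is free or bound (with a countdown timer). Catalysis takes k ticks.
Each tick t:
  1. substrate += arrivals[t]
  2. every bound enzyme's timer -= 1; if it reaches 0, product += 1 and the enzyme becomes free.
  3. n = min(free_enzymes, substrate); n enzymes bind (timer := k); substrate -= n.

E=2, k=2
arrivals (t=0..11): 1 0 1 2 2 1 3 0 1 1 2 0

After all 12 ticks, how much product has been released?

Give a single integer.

Answer: 9

Derivation:
t=0: arr=1 -> substrate=0 bound=1 product=0
t=1: arr=0 -> substrate=0 bound=1 product=0
t=2: arr=1 -> substrate=0 bound=1 product=1
t=3: arr=2 -> substrate=1 bound=2 product=1
t=4: arr=2 -> substrate=2 bound=2 product=2
t=5: arr=1 -> substrate=2 bound=2 product=3
t=6: arr=3 -> substrate=4 bound=2 product=4
t=7: arr=0 -> substrate=3 bound=2 product=5
t=8: arr=1 -> substrate=3 bound=2 product=6
t=9: arr=1 -> substrate=3 bound=2 product=7
t=10: arr=2 -> substrate=4 bound=2 product=8
t=11: arr=0 -> substrate=3 bound=2 product=9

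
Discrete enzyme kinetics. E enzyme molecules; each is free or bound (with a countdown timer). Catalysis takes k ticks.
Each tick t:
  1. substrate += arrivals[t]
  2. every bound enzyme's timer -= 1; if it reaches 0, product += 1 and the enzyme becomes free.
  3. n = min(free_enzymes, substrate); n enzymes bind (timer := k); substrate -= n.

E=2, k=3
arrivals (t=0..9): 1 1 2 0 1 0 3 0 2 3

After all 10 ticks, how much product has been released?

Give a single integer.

t=0: arr=1 -> substrate=0 bound=1 product=0
t=1: arr=1 -> substrate=0 bound=2 product=0
t=2: arr=2 -> substrate=2 bound=2 product=0
t=3: arr=0 -> substrate=1 bound=2 product=1
t=4: arr=1 -> substrate=1 bound=2 product=2
t=5: arr=0 -> substrate=1 bound=2 product=2
t=6: arr=3 -> substrate=3 bound=2 product=3
t=7: arr=0 -> substrate=2 bound=2 product=4
t=8: arr=2 -> substrate=4 bound=2 product=4
t=9: arr=3 -> substrate=6 bound=2 product=5

Answer: 5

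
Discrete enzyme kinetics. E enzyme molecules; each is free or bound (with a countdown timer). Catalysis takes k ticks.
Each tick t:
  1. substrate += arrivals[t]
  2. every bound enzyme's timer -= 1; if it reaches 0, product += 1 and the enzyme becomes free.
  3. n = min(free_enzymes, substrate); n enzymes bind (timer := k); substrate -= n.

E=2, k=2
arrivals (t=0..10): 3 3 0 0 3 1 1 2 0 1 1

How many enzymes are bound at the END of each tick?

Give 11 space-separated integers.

t=0: arr=3 -> substrate=1 bound=2 product=0
t=1: arr=3 -> substrate=4 bound=2 product=0
t=2: arr=0 -> substrate=2 bound=2 product=2
t=3: arr=0 -> substrate=2 bound=2 product=2
t=4: arr=3 -> substrate=3 bound=2 product=4
t=5: arr=1 -> substrate=4 bound=2 product=4
t=6: arr=1 -> substrate=3 bound=2 product=6
t=7: arr=2 -> substrate=5 bound=2 product=6
t=8: arr=0 -> substrate=3 bound=2 product=8
t=9: arr=1 -> substrate=4 bound=2 product=8
t=10: arr=1 -> substrate=3 bound=2 product=10

Answer: 2 2 2 2 2 2 2 2 2 2 2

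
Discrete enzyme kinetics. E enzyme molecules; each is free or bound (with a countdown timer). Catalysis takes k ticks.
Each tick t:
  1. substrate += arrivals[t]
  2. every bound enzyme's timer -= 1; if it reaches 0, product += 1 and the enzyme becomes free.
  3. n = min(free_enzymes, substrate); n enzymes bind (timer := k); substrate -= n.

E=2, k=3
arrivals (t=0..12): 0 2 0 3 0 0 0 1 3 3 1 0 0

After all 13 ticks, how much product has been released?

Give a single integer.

t=0: arr=0 -> substrate=0 bound=0 product=0
t=1: arr=2 -> substrate=0 bound=2 product=0
t=2: arr=0 -> substrate=0 bound=2 product=0
t=3: arr=3 -> substrate=3 bound=2 product=0
t=4: arr=0 -> substrate=1 bound=2 product=2
t=5: arr=0 -> substrate=1 bound=2 product=2
t=6: arr=0 -> substrate=1 bound=2 product=2
t=7: arr=1 -> substrate=0 bound=2 product=4
t=8: arr=3 -> substrate=3 bound=2 product=4
t=9: arr=3 -> substrate=6 bound=2 product=4
t=10: arr=1 -> substrate=5 bound=2 product=6
t=11: arr=0 -> substrate=5 bound=2 product=6
t=12: arr=0 -> substrate=5 bound=2 product=6

Answer: 6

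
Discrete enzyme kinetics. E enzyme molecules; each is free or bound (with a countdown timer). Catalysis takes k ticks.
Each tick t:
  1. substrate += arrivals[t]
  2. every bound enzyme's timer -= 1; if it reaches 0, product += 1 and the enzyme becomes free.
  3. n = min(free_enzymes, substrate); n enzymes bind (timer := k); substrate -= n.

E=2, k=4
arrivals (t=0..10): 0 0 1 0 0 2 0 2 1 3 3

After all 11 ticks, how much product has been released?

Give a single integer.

t=0: arr=0 -> substrate=0 bound=0 product=0
t=1: arr=0 -> substrate=0 bound=0 product=0
t=2: arr=1 -> substrate=0 bound=1 product=0
t=3: arr=0 -> substrate=0 bound=1 product=0
t=4: arr=0 -> substrate=0 bound=1 product=0
t=5: arr=2 -> substrate=1 bound=2 product=0
t=6: arr=0 -> substrate=0 bound=2 product=1
t=7: arr=2 -> substrate=2 bound=2 product=1
t=8: arr=1 -> substrate=3 bound=2 product=1
t=9: arr=3 -> substrate=5 bound=2 product=2
t=10: arr=3 -> substrate=7 bound=2 product=3

Answer: 3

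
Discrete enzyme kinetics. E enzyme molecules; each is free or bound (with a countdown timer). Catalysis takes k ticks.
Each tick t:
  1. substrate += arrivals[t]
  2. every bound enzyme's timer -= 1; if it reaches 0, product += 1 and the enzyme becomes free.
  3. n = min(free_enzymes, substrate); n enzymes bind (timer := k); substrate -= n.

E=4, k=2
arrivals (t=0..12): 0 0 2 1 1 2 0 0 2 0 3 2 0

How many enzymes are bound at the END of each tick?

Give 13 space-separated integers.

Answer: 0 0 2 3 2 3 2 0 2 2 3 4 2

Derivation:
t=0: arr=0 -> substrate=0 bound=0 product=0
t=1: arr=0 -> substrate=0 bound=0 product=0
t=2: arr=2 -> substrate=0 bound=2 product=0
t=3: arr=1 -> substrate=0 bound=3 product=0
t=4: arr=1 -> substrate=0 bound=2 product=2
t=5: arr=2 -> substrate=0 bound=3 product=3
t=6: arr=0 -> substrate=0 bound=2 product=4
t=7: arr=0 -> substrate=0 bound=0 product=6
t=8: arr=2 -> substrate=0 bound=2 product=6
t=9: arr=0 -> substrate=0 bound=2 product=6
t=10: arr=3 -> substrate=0 bound=3 product=8
t=11: arr=2 -> substrate=1 bound=4 product=8
t=12: arr=0 -> substrate=0 bound=2 product=11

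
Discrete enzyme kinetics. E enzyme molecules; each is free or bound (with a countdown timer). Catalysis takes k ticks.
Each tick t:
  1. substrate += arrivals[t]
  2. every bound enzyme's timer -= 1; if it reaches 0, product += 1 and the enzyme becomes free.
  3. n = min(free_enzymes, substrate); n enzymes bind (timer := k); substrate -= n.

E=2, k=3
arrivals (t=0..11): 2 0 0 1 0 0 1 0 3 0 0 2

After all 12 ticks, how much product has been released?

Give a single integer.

t=0: arr=2 -> substrate=0 bound=2 product=0
t=1: arr=0 -> substrate=0 bound=2 product=0
t=2: arr=0 -> substrate=0 bound=2 product=0
t=3: arr=1 -> substrate=0 bound=1 product=2
t=4: arr=0 -> substrate=0 bound=1 product=2
t=5: arr=0 -> substrate=0 bound=1 product=2
t=6: arr=1 -> substrate=0 bound=1 product=3
t=7: arr=0 -> substrate=0 bound=1 product=3
t=8: arr=3 -> substrate=2 bound=2 product=3
t=9: arr=0 -> substrate=1 bound=2 product=4
t=10: arr=0 -> substrate=1 bound=2 product=4
t=11: arr=2 -> substrate=2 bound=2 product=5

Answer: 5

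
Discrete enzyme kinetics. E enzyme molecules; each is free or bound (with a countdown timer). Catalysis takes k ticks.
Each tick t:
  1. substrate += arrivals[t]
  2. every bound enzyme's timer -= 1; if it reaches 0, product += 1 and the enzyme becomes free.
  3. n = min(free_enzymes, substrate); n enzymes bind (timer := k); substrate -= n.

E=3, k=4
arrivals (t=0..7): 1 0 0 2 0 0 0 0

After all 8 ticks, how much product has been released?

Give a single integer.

Answer: 3

Derivation:
t=0: arr=1 -> substrate=0 bound=1 product=0
t=1: arr=0 -> substrate=0 bound=1 product=0
t=2: arr=0 -> substrate=0 bound=1 product=0
t=3: arr=2 -> substrate=0 bound=3 product=0
t=4: arr=0 -> substrate=0 bound=2 product=1
t=5: arr=0 -> substrate=0 bound=2 product=1
t=6: arr=0 -> substrate=0 bound=2 product=1
t=7: arr=0 -> substrate=0 bound=0 product=3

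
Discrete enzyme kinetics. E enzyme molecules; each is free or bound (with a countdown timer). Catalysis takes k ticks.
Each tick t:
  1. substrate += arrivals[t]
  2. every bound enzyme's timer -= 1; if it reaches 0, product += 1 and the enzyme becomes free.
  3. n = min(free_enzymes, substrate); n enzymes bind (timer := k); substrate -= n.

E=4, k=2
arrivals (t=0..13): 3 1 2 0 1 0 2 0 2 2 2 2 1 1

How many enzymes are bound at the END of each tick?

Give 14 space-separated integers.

t=0: arr=3 -> substrate=0 bound=3 product=0
t=1: arr=1 -> substrate=0 bound=4 product=0
t=2: arr=2 -> substrate=0 bound=3 product=3
t=3: arr=0 -> substrate=0 bound=2 product=4
t=4: arr=1 -> substrate=0 bound=1 product=6
t=5: arr=0 -> substrate=0 bound=1 product=6
t=6: arr=2 -> substrate=0 bound=2 product=7
t=7: arr=0 -> substrate=0 bound=2 product=7
t=8: arr=2 -> substrate=0 bound=2 product=9
t=9: arr=2 -> substrate=0 bound=4 product=9
t=10: arr=2 -> substrate=0 bound=4 product=11
t=11: arr=2 -> substrate=0 bound=4 product=13
t=12: arr=1 -> substrate=0 bound=3 product=15
t=13: arr=1 -> substrate=0 bound=2 product=17

Answer: 3 4 3 2 1 1 2 2 2 4 4 4 3 2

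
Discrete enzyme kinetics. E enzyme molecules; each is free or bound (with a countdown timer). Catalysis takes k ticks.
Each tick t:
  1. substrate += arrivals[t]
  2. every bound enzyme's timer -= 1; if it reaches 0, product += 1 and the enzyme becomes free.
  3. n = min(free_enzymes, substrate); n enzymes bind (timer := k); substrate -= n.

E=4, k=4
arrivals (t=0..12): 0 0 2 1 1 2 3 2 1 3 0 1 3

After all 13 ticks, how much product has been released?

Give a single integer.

t=0: arr=0 -> substrate=0 bound=0 product=0
t=1: arr=0 -> substrate=0 bound=0 product=0
t=2: arr=2 -> substrate=0 bound=2 product=0
t=3: arr=1 -> substrate=0 bound=3 product=0
t=4: arr=1 -> substrate=0 bound=4 product=0
t=5: arr=2 -> substrate=2 bound=4 product=0
t=6: arr=3 -> substrate=3 bound=4 product=2
t=7: arr=2 -> substrate=4 bound=4 product=3
t=8: arr=1 -> substrate=4 bound=4 product=4
t=9: arr=3 -> substrate=7 bound=4 product=4
t=10: arr=0 -> substrate=5 bound=4 product=6
t=11: arr=1 -> substrate=5 bound=4 product=7
t=12: arr=3 -> substrate=7 bound=4 product=8

Answer: 8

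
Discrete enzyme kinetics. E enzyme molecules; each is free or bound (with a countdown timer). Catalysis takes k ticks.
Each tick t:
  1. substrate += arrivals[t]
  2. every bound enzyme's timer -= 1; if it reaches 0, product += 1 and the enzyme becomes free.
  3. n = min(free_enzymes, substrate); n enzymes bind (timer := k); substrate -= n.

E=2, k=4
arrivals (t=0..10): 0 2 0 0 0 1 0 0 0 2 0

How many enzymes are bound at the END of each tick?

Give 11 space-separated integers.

t=0: arr=0 -> substrate=0 bound=0 product=0
t=1: arr=2 -> substrate=0 bound=2 product=0
t=2: arr=0 -> substrate=0 bound=2 product=0
t=3: arr=0 -> substrate=0 bound=2 product=0
t=4: arr=0 -> substrate=0 bound=2 product=0
t=5: arr=1 -> substrate=0 bound=1 product=2
t=6: arr=0 -> substrate=0 bound=1 product=2
t=7: arr=0 -> substrate=0 bound=1 product=2
t=8: arr=0 -> substrate=0 bound=1 product=2
t=9: arr=2 -> substrate=0 bound=2 product=3
t=10: arr=0 -> substrate=0 bound=2 product=3

Answer: 0 2 2 2 2 1 1 1 1 2 2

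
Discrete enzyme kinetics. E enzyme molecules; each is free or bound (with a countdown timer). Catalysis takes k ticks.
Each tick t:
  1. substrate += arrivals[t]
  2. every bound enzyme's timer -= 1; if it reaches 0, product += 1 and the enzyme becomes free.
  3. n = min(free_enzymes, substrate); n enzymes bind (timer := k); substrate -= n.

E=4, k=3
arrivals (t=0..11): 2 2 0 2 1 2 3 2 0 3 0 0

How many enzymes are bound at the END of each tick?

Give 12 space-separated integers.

Answer: 2 4 4 4 3 4 4 4 4 4 4 4

Derivation:
t=0: arr=2 -> substrate=0 bound=2 product=0
t=1: arr=2 -> substrate=0 bound=4 product=0
t=2: arr=0 -> substrate=0 bound=4 product=0
t=3: arr=2 -> substrate=0 bound=4 product=2
t=4: arr=1 -> substrate=0 bound=3 product=4
t=5: arr=2 -> substrate=1 bound=4 product=4
t=6: arr=3 -> substrate=2 bound=4 product=6
t=7: arr=2 -> substrate=3 bound=4 product=7
t=8: arr=0 -> substrate=2 bound=4 product=8
t=9: arr=3 -> substrate=3 bound=4 product=10
t=10: arr=0 -> substrate=2 bound=4 product=11
t=11: arr=0 -> substrate=1 bound=4 product=12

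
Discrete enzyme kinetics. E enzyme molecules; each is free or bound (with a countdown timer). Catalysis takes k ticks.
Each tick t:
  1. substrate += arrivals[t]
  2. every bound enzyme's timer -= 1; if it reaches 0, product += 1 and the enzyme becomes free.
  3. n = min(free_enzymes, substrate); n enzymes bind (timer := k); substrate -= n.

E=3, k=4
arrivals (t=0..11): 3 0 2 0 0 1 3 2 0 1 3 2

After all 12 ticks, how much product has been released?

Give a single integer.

t=0: arr=3 -> substrate=0 bound=3 product=0
t=1: arr=0 -> substrate=0 bound=3 product=0
t=2: arr=2 -> substrate=2 bound=3 product=0
t=3: arr=0 -> substrate=2 bound=3 product=0
t=4: arr=0 -> substrate=0 bound=2 product=3
t=5: arr=1 -> substrate=0 bound=3 product=3
t=6: arr=3 -> substrate=3 bound=3 product=3
t=7: arr=2 -> substrate=5 bound=3 product=3
t=8: arr=0 -> substrate=3 bound=3 product=5
t=9: arr=1 -> substrate=3 bound=3 product=6
t=10: arr=3 -> substrate=6 bound=3 product=6
t=11: arr=2 -> substrate=8 bound=3 product=6

Answer: 6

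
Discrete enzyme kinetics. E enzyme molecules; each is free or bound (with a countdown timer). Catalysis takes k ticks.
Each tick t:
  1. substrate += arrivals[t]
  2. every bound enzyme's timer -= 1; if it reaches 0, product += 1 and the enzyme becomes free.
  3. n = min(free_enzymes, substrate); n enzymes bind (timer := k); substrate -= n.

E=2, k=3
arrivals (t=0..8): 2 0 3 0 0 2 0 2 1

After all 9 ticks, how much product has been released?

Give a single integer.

Answer: 4

Derivation:
t=0: arr=2 -> substrate=0 bound=2 product=0
t=1: arr=0 -> substrate=0 bound=2 product=0
t=2: arr=3 -> substrate=3 bound=2 product=0
t=3: arr=0 -> substrate=1 bound=2 product=2
t=4: arr=0 -> substrate=1 bound=2 product=2
t=5: arr=2 -> substrate=3 bound=2 product=2
t=6: arr=0 -> substrate=1 bound=2 product=4
t=7: arr=2 -> substrate=3 bound=2 product=4
t=8: arr=1 -> substrate=4 bound=2 product=4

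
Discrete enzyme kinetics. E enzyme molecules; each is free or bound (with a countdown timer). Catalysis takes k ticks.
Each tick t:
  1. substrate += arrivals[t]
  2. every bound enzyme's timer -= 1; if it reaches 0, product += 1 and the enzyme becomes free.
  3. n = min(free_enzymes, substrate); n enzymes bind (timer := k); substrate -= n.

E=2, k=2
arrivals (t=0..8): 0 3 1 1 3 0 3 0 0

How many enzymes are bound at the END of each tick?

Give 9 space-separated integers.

Answer: 0 2 2 2 2 2 2 2 2

Derivation:
t=0: arr=0 -> substrate=0 bound=0 product=0
t=1: arr=3 -> substrate=1 bound=2 product=0
t=2: arr=1 -> substrate=2 bound=2 product=0
t=3: arr=1 -> substrate=1 bound=2 product=2
t=4: arr=3 -> substrate=4 bound=2 product=2
t=5: arr=0 -> substrate=2 bound=2 product=4
t=6: arr=3 -> substrate=5 bound=2 product=4
t=7: arr=0 -> substrate=3 bound=2 product=6
t=8: arr=0 -> substrate=3 bound=2 product=6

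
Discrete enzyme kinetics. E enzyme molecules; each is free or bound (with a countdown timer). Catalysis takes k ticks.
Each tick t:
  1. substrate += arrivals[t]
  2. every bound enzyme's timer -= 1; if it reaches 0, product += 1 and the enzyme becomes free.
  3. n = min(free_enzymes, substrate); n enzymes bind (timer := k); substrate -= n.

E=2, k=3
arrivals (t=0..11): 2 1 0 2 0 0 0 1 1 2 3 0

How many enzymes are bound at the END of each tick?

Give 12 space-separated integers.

Answer: 2 2 2 2 2 2 1 2 2 2 2 2

Derivation:
t=0: arr=2 -> substrate=0 bound=2 product=0
t=1: arr=1 -> substrate=1 bound=2 product=0
t=2: arr=0 -> substrate=1 bound=2 product=0
t=3: arr=2 -> substrate=1 bound=2 product=2
t=4: arr=0 -> substrate=1 bound=2 product=2
t=5: arr=0 -> substrate=1 bound=2 product=2
t=6: arr=0 -> substrate=0 bound=1 product=4
t=7: arr=1 -> substrate=0 bound=2 product=4
t=8: arr=1 -> substrate=1 bound=2 product=4
t=9: arr=2 -> substrate=2 bound=2 product=5
t=10: arr=3 -> substrate=4 bound=2 product=6
t=11: arr=0 -> substrate=4 bound=2 product=6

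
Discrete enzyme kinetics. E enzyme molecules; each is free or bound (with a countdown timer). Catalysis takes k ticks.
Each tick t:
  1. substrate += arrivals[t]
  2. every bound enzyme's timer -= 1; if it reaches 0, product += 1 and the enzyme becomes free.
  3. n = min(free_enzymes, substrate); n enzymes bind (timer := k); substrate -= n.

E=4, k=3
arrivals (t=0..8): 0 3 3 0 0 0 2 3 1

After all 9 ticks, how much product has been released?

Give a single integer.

t=0: arr=0 -> substrate=0 bound=0 product=0
t=1: arr=3 -> substrate=0 bound=3 product=0
t=2: arr=3 -> substrate=2 bound=4 product=0
t=3: arr=0 -> substrate=2 bound=4 product=0
t=4: arr=0 -> substrate=0 bound=3 product=3
t=5: arr=0 -> substrate=0 bound=2 product=4
t=6: arr=2 -> substrate=0 bound=4 product=4
t=7: arr=3 -> substrate=1 bound=4 product=6
t=8: arr=1 -> substrate=2 bound=4 product=6

Answer: 6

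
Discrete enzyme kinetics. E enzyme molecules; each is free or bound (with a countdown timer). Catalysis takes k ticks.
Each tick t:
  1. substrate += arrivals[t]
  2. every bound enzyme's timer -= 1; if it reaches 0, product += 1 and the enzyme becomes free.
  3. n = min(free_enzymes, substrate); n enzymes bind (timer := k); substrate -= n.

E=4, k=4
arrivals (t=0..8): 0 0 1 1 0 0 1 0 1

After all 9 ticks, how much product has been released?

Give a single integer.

Answer: 2

Derivation:
t=0: arr=0 -> substrate=0 bound=0 product=0
t=1: arr=0 -> substrate=0 bound=0 product=0
t=2: arr=1 -> substrate=0 bound=1 product=0
t=3: arr=1 -> substrate=0 bound=2 product=0
t=4: arr=0 -> substrate=0 bound=2 product=0
t=5: arr=0 -> substrate=0 bound=2 product=0
t=6: arr=1 -> substrate=0 bound=2 product=1
t=7: arr=0 -> substrate=0 bound=1 product=2
t=8: arr=1 -> substrate=0 bound=2 product=2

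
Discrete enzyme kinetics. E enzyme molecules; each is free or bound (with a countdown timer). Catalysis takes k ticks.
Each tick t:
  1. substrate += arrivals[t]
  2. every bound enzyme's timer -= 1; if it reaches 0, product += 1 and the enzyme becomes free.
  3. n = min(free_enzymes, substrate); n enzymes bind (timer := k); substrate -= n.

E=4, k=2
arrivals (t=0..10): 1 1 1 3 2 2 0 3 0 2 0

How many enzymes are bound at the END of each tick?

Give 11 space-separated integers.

Answer: 1 2 2 4 4 4 3 3 3 2 2

Derivation:
t=0: arr=1 -> substrate=0 bound=1 product=0
t=1: arr=1 -> substrate=0 bound=2 product=0
t=2: arr=1 -> substrate=0 bound=2 product=1
t=3: arr=3 -> substrate=0 bound=4 product=2
t=4: arr=2 -> substrate=1 bound=4 product=3
t=5: arr=2 -> substrate=0 bound=4 product=6
t=6: arr=0 -> substrate=0 bound=3 product=7
t=7: arr=3 -> substrate=0 bound=3 product=10
t=8: arr=0 -> substrate=0 bound=3 product=10
t=9: arr=2 -> substrate=0 bound=2 product=13
t=10: arr=0 -> substrate=0 bound=2 product=13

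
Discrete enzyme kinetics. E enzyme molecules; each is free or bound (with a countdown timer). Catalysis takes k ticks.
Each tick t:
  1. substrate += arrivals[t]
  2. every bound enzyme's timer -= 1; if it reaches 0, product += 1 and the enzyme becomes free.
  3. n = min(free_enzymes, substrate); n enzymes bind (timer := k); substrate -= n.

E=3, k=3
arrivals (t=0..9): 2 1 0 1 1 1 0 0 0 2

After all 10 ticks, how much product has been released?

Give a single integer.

t=0: arr=2 -> substrate=0 bound=2 product=0
t=1: arr=1 -> substrate=0 bound=3 product=0
t=2: arr=0 -> substrate=0 bound=3 product=0
t=3: arr=1 -> substrate=0 bound=2 product=2
t=4: arr=1 -> substrate=0 bound=2 product=3
t=5: arr=1 -> substrate=0 bound=3 product=3
t=6: arr=0 -> substrate=0 bound=2 product=4
t=7: arr=0 -> substrate=0 bound=1 product=5
t=8: arr=0 -> substrate=0 bound=0 product=6
t=9: arr=2 -> substrate=0 bound=2 product=6

Answer: 6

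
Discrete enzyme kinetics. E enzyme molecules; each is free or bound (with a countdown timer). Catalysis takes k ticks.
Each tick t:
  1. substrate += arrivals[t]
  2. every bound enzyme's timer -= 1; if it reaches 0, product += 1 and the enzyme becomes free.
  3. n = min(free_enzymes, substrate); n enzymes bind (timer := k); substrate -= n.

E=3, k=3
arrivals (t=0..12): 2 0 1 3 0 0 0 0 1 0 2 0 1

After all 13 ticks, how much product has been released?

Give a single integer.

t=0: arr=2 -> substrate=0 bound=2 product=0
t=1: arr=0 -> substrate=0 bound=2 product=0
t=2: arr=1 -> substrate=0 bound=3 product=0
t=3: arr=3 -> substrate=1 bound=3 product=2
t=4: arr=0 -> substrate=1 bound=3 product=2
t=5: arr=0 -> substrate=0 bound=3 product=3
t=6: arr=0 -> substrate=0 bound=1 product=5
t=7: arr=0 -> substrate=0 bound=1 product=5
t=8: arr=1 -> substrate=0 bound=1 product=6
t=9: arr=0 -> substrate=0 bound=1 product=6
t=10: arr=2 -> substrate=0 bound=3 product=6
t=11: arr=0 -> substrate=0 bound=2 product=7
t=12: arr=1 -> substrate=0 bound=3 product=7

Answer: 7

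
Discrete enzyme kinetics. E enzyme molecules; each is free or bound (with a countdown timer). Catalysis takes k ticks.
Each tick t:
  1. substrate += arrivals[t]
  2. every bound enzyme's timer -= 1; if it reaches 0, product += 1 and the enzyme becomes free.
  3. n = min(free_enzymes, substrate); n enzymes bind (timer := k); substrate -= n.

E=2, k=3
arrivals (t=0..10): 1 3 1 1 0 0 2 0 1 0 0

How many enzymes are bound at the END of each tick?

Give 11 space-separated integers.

t=0: arr=1 -> substrate=0 bound=1 product=0
t=1: arr=3 -> substrate=2 bound=2 product=0
t=2: arr=1 -> substrate=3 bound=2 product=0
t=3: arr=1 -> substrate=3 bound=2 product=1
t=4: arr=0 -> substrate=2 bound=2 product=2
t=5: arr=0 -> substrate=2 bound=2 product=2
t=6: arr=2 -> substrate=3 bound=2 product=3
t=7: arr=0 -> substrate=2 bound=2 product=4
t=8: arr=1 -> substrate=3 bound=2 product=4
t=9: arr=0 -> substrate=2 bound=2 product=5
t=10: arr=0 -> substrate=1 bound=2 product=6

Answer: 1 2 2 2 2 2 2 2 2 2 2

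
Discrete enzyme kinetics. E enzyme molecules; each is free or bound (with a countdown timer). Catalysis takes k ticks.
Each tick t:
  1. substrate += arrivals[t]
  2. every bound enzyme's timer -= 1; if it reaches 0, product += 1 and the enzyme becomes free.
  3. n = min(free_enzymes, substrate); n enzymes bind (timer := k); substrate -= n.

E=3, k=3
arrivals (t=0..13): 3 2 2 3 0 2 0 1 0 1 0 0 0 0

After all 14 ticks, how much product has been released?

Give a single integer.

Answer: 12

Derivation:
t=0: arr=3 -> substrate=0 bound=3 product=0
t=1: arr=2 -> substrate=2 bound=3 product=0
t=2: arr=2 -> substrate=4 bound=3 product=0
t=3: arr=3 -> substrate=4 bound=3 product=3
t=4: arr=0 -> substrate=4 bound=3 product=3
t=5: arr=2 -> substrate=6 bound=3 product=3
t=6: arr=0 -> substrate=3 bound=3 product=6
t=7: arr=1 -> substrate=4 bound=3 product=6
t=8: arr=0 -> substrate=4 bound=3 product=6
t=9: arr=1 -> substrate=2 bound=3 product=9
t=10: arr=0 -> substrate=2 bound=3 product=9
t=11: arr=0 -> substrate=2 bound=3 product=9
t=12: arr=0 -> substrate=0 bound=2 product=12
t=13: arr=0 -> substrate=0 bound=2 product=12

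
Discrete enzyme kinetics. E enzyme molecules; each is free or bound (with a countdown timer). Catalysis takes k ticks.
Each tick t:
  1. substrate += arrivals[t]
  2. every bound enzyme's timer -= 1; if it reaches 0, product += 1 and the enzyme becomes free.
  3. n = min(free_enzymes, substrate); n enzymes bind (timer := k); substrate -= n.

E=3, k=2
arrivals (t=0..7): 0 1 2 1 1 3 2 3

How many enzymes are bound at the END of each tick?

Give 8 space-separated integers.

Answer: 0 1 3 3 2 3 3 3

Derivation:
t=0: arr=0 -> substrate=0 bound=0 product=0
t=1: arr=1 -> substrate=0 bound=1 product=0
t=2: arr=2 -> substrate=0 bound=3 product=0
t=3: arr=1 -> substrate=0 bound=3 product=1
t=4: arr=1 -> substrate=0 bound=2 product=3
t=5: arr=3 -> substrate=1 bound=3 product=4
t=6: arr=2 -> substrate=2 bound=3 product=5
t=7: arr=3 -> substrate=3 bound=3 product=7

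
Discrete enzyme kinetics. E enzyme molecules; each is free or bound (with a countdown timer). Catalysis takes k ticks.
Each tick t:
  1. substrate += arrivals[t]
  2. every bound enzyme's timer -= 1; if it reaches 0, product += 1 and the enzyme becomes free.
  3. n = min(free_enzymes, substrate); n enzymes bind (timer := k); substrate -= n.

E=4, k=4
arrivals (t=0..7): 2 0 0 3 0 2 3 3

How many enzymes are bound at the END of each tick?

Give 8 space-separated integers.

Answer: 2 2 2 4 3 4 4 4

Derivation:
t=0: arr=2 -> substrate=0 bound=2 product=0
t=1: arr=0 -> substrate=0 bound=2 product=0
t=2: arr=0 -> substrate=0 bound=2 product=0
t=3: arr=3 -> substrate=1 bound=4 product=0
t=4: arr=0 -> substrate=0 bound=3 product=2
t=5: arr=2 -> substrate=1 bound=4 product=2
t=6: arr=3 -> substrate=4 bound=4 product=2
t=7: arr=3 -> substrate=5 bound=4 product=4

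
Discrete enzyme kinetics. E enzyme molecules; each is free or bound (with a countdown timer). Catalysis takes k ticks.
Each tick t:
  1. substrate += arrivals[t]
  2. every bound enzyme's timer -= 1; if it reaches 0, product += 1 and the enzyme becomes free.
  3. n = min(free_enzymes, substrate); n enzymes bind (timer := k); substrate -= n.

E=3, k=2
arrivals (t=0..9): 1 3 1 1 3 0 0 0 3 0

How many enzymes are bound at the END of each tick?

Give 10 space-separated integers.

t=0: arr=1 -> substrate=0 bound=1 product=0
t=1: arr=3 -> substrate=1 bound=3 product=0
t=2: arr=1 -> substrate=1 bound=3 product=1
t=3: arr=1 -> substrate=0 bound=3 product=3
t=4: arr=3 -> substrate=2 bound=3 product=4
t=5: arr=0 -> substrate=0 bound=3 product=6
t=6: arr=0 -> substrate=0 bound=2 product=7
t=7: arr=0 -> substrate=0 bound=0 product=9
t=8: arr=3 -> substrate=0 bound=3 product=9
t=9: arr=0 -> substrate=0 bound=3 product=9

Answer: 1 3 3 3 3 3 2 0 3 3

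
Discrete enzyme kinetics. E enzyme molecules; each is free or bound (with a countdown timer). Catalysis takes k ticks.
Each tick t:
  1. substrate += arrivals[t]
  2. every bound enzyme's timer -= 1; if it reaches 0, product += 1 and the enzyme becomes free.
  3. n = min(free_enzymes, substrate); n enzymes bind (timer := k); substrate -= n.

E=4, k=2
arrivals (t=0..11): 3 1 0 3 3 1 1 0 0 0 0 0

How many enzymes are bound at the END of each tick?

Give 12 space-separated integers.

Answer: 3 4 1 3 4 4 4 1 0 0 0 0

Derivation:
t=0: arr=3 -> substrate=0 bound=3 product=0
t=1: arr=1 -> substrate=0 bound=4 product=0
t=2: arr=0 -> substrate=0 bound=1 product=3
t=3: arr=3 -> substrate=0 bound=3 product=4
t=4: arr=3 -> substrate=2 bound=4 product=4
t=5: arr=1 -> substrate=0 bound=4 product=7
t=6: arr=1 -> substrate=0 bound=4 product=8
t=7: arr=0 -> substrate=0 bound=1 product=11
t=8: arr=0 -> substrate=0 bound=0 product=12
t=9: arr=0 -> substrate=0 bound=0 product=12
t=10: arr=0 -> substrate=0 bound=0 product=12
t=11: arr=0 -> substrate=0 bound=0 product=12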